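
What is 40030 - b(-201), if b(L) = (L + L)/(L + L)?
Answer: 40029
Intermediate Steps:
b(L) = 1 (b(L) = (2*L)/((2*L)) = (2*L)*(1/(2*L)) = 1)
40030 - b(-201) = 40030 - 1*1 = 40030 - 1 = 40029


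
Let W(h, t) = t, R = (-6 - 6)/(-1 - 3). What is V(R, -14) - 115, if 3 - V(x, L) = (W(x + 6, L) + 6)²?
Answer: -176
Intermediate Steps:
R = 3 (R = -12/(-4) = -12*(-¼) = 3)
V(x, L) = 3 - (6 + L)² (V(x, L) = 3 - (L + 6)² = 3 - (6 + L)²)
V(R, -14) - 115 = (3 - (6 - 14)²) - 115 = (3 - 1*(-8)²) - 115 = (3 - 1*64) - 115 = (3 - 64) - 115 = -61 - 115 = -176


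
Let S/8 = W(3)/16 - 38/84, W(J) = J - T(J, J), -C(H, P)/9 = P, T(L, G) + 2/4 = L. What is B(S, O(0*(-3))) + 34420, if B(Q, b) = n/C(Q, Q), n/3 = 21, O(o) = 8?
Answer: 9741448/283 ≈ 34422.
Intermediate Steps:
n = 63 (n = 3*21 = 63)
T(L, G) = -½ + L
C(H, P) = -9*P
W(J) = ½ (W(J) = J - (-½ + J) = J + (½ - J) = ½)
S = -283/84 (S = 8*((½)/16 - 38/84) = 8*((½)*(1/16) - 38*1/84) = 8*(1/32 - 19/42) = 8*(-283/672) = -283/84 ≈ -3.3690)
B(Q, b) = -7/Q (B(Q, b) = 63/((-9*Q)) = 63*(-1/(9*Q)) = -7/Q)
B(S, O(0*(-3))) + 34420 = -7/(-283/84) + 34420 = -7*(-84/283) + 34420 = 588/283 + 34420 = 9741448/283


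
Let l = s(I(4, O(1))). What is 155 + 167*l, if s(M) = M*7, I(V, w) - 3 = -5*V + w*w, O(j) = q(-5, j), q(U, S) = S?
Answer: -18549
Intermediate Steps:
O(j) = j
I(V, w) = 3 + w² - 5*V (I(V, w) = 3 + (-5*V + w*w) = 3 + (-5*V + w²) = 3 + (w² - 5*V) = 3 + w² - 5*V)
s(M) = 7*M
l = -112 (l = 7*(3 + 1² - 5*4) = 7*(3 + 1 - 20) = 7*(-16) = -112)
155 + 167*l = 155 + 167*(-112) = 155 - 18704 = -18549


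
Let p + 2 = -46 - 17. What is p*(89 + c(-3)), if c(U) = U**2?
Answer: -6370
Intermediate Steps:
p = -65 (p = -2 + (-46 - 17) = -2 - 63 = -65)
p*(89 + c(-3)) = -65*(89 + (-3)**2) = -65*(89 + 9) = -65*98 = -6370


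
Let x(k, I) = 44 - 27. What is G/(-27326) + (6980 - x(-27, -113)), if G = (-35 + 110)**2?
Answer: 190265313/27326 ≈ 6962.8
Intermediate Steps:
x(k, I) = 17
G = 5625 (G = 75**2 = 5625)
G/(-27326) + (6980 - x(-27, -113)) = 5625/(-27326) + (6980 - 1*17) = 5625*(-1/27326) + (6980 - 17) = -5625/27326 + 6963 = 190265313/27326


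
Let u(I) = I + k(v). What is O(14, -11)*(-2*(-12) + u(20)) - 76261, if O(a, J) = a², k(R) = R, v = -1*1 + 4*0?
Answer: -67833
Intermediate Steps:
v = -1 (v = -1 + 0 = -1)
u(I) = -1 + I (u(I) = I - 1 = -1 + I)
O(14, -11)*(-2*(-12) + u(20)) - 76261 = 14²*(-2*(-12) + (-1 + 20)) - 76261 = 196*(24 + 19) - 76261 = 196*43 - 76261 = 8428 - 76261 = -67833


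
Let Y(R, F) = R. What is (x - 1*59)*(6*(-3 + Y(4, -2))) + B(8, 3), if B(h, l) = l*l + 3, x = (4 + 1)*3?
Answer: -252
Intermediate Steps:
x = 15 (x = 5*3 = 15)
B(h, l) = 3 + l² (B(h, l) = l² + 3 = 3 + l²)
(x - 1*59)*(6*(-3 + Y(4, -2))) + B(8, 3) = (15 - 1*59)*(6*(-3 + 4)) + (3 + 3²) = (15 - 59)*(6*1) + (3 + 9) = -44*6 + 12 = -264 + 12 = -252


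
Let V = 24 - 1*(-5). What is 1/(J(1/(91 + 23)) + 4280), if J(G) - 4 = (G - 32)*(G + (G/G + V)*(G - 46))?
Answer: 12996/629307847 ≈ 2.0651e-5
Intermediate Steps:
V = 29 (V = 24 + 5 = 29)
J(G) = 4 + (-1380 + 31*G)*(-32 + G) (J(G) = 4 + (G - 32)*(G + (G/G + 29)*(G - 46)) = 4 + (-32 + G)*(G + (1 + 29)*(-46 + G)) = 4 + (-32 + G)*(G + 30*(-46 + G)) = 4 + (-32 + G)*(G + (-1380 + 30*G)) = 4 + (-32 + G)*(-1380 + 31*G) = 4 + (-1380 + 31*G)*(-32 + G))
1/(J(1/(91 + 23)) + 4280) = 1/((44164 - 2372/(91 + 23) + 31*(1/(91 + 23))**2) + 4280) = 1/((44164 - 2372/114 + 31*(1/114)**2) + 4280) = 1/((44164 - 2372*1/114 + 31*(1/114)**2) + 4280) = 1/((44164 - 1186/57 + 31*(1/12996)) + 4280) = 1/((44164 - 1186/57 + 31/12996) + 4280) = 1/(573684967/12996 + 4280) = 1/(629307847/12996) = 12996/629307847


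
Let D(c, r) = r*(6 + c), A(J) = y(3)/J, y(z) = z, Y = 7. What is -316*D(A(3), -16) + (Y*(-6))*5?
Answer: 35182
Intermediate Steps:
A(J) = 3/J
-316*D(A(3), -16) + (Y*(-6))*5 = -(-5056)*(6 + 3/3) + (7*(-6))*5 = -(-5056)*(6 + 3*(1/3)) - 42*5 = -(-5056)*(6 + 1) - 210 = -(-5056)*7 - 210 = -316*(-112) - 210 = 35392 - 210 = 35182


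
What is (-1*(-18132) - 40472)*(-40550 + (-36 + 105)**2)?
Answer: 799526260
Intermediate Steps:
(-1*(-18132) - 40472)*(-40550 + (-36 + 105)**2) = (18132 - 40472)*(-40550 + 69**2) = -22340*(-40550 + 4761) = -22340*(-35789) = 799526260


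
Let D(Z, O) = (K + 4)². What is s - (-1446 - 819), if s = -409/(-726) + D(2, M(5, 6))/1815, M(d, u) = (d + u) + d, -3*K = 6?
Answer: 8224003/3630 ≈ 2265.6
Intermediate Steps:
K = -2 (K = -⅓*6 = -2)
M(d, u) = u + 2*d
D(Z, O) = 4 (D(Z, O) = (-2 + 4)² = 2² = 4)
s = 2053/3630 (s = -409/(-726) + 4/1815 = -409*(-1/726) + 4*(1/1815) = 409/726 + 4/1815 = 2053/3630 ≈ 0.56557)
s - (-1446 - 819) = 2053/3630 - (-1446 - 819) = 2053/3630 - 1*(-2265) = 2053/3630 + 2265 = 8224003/3630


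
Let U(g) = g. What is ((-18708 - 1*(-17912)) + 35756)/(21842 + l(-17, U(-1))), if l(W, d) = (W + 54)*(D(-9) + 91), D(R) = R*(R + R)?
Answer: 34960/31203 ≈ 1.1204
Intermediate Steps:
D(R) = 2*R² (D(R) = R*(2*R) = 2*R²)
l(W, d) = 13662 + 253*W (l(W, d) = (W + 54)*(2*(-9)² + 91) = (54 + W)*(2*81 + 91) = (54 + W)*(162 + 91) = (54 + W)*253 = 13662 + 253*W)
((-18708 - 1*(-17912)) + 35756)/(21842 + l(-17, U(-1))) = ((-18708 - 1*(-17912)) + 35756)/(21842 + (13662 + 253*(-17))) = ((-18708 + 17912) + 35756)/(21842 + (13662 - 4301)) = (-796 + 35756)/(21842 + 9361) = 34960/31203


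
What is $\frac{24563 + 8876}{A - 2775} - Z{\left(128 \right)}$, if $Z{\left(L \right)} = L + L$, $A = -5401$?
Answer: $- \frac{303785}{1168} \approx -260.09$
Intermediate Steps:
$Z{\left(L \right)} = 2 L$
$\frac{24563 + 8876}{A - 2775} - Z{\left(128 \right)} = \frac{24563 + 8876}{-5401 - 2775} - 2 \cdot 128 = \frac{33439}{-8176} - 256 = 33439 \left(- \frac{1}{8176}\right) - 256 = - \frac{4777}{1168} - 256 = - \frac{303785}{1168}$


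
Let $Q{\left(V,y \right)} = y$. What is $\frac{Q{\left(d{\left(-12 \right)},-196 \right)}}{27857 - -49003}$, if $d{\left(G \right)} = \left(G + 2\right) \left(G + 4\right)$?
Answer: $- \frac{7}{2745} \approx -0.0025501$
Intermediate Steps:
$d{\left(G \right)} = \left(2 + G\right) \left(4 + G\right)$
$\frac{Q{\left(d{\left(-12 \right)},-196 \right)}}{27857 - -49003} = - \frac{196}{27857 - -49003} = - \frac{196}{27857 + 49003} = - \frac{196}{76860} = \left(-196\right) \frac{1}{76860} = - \frac{7}{2745}$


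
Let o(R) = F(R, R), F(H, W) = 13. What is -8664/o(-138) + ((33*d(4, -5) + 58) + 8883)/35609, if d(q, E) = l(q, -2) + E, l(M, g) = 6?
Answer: -44057102/66131 ≈ -666.21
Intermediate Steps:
o(R) = 13
d(q, E) = 6 + E
-8664/o(-138) + ((33*d(4, -5) + 58) + 8883)/35609 = -8664/13 + ((33*(6 - 5) + 58) + 8883)/35609 = -8664*1/13 + ((33*1 + 58) + 8883)*(1/35609) = -8664/13 + ((33 + 58) + 8883)*(1/35609) = -8664/13 + (91 + 8883)*(1/35609) = -8664/13 + 8974*(1/35609) = -8664/13 + 1282/5087 = -44057102/66131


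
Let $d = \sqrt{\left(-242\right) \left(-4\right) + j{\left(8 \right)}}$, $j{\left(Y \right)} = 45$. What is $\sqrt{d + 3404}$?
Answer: $\sqrt{3404 + \sqrt{1013}} \approx 58.616$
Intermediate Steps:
$d = \sqrt{1013}$ ($d = \sqrt{\left(-242\right) \left(-4\right) + 45} = \sqrt{968 + 45} = \sqrt{1013} \approx 31.828$)
$\sqrt{d + 3404} = \sqrt{\sqrt{1013} + 3404} = \sqrt{3404 + \sqrt{1013}}$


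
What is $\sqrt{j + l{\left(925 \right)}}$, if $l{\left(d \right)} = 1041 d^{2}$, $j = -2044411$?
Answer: $\sqrt{888661214} \approx 29810.0$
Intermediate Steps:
$\sqrt{j + l{\left(925 \right)}} = \sqrt{-2044411 + 1041 \cdot 925^{2}} = \sqrt{-2044411 + 1041 \cdot 855625} = \sqrt{-2044411 + 890705625} = \sqrt{888661214}$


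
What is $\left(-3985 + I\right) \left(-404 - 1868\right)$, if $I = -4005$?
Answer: $18153280$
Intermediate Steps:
$\left(-3985 + I\right) \left(-404 - 1868\right) = \left(-3985 - 4005\right) \left(-404 - 1868\right) = \left(-7990\right) \left(-2272\right) = 18153280$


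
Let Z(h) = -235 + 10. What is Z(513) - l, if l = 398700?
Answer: -398925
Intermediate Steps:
Z(h) = -225
Z(513) - l = -225 - 1*398700 = -225 - 398700 = -398925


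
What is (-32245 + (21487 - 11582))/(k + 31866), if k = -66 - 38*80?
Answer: -1117/1438 ≈ -0.77677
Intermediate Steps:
k = -3106 (k = -66 - 3040 = -3106)
(-32245 + (21487 - 11582))/(k + 31866) = (-32245 + (21487 - 11582))/(-3106 + 31866) = (-32245 + 9905)/28760 = -22340*1/28760 = -1117/1438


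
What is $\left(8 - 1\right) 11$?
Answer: $77$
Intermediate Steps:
$\left(8 - 1\right) 11 = 7 \cdot 11 = 77$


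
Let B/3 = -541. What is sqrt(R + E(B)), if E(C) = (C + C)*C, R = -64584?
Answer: 3*sqrt(578186) ≈ 2281.2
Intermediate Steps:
B = -1623 (B = 3*(-541) = -1623)
E(C) = 2*C**2 (E(C) = (2*C)*C = 2*C**2)
sqrt(R + E(B)) = sqrt(-64584 + 2*(-1623)**2) = sqrt(-64584 + 2*2634129) = sqrt(-64584 + 5268258) = sqrt(5203674) = 3*sqrt(578186)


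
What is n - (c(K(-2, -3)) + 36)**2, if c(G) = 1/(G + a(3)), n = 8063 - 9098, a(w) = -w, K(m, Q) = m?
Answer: -57916/25 ≈ -2316.6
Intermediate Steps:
n = -1035
c(G) = 1/(-3 + G) (c(G) = 1/(G - 1*3) = 1/(G - 3) = 1/(-3 + G))
n - (c(K(-2, -3)) + 36)**2 = -1035 - (1/(-3 - 2) + 36)**2 = -1035 - (1/(-5) + 36)**2 = -1035 - (-1/5 + 36)**2 = -1035 - (179/5)**2 = -1035 - 1*32041/25 = -1035 - 32041/25 = -57916/25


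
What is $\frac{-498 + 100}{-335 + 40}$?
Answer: $\frac{398}{295} \approx 1.3492$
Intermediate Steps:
$\frac{-498 + 100}{-335 + 40} = - \frac{398}{-295} = \left(-398\right) \left(- \frac{1}{295}\right) = \frac{398}{295}$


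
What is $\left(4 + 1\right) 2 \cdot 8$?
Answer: $80$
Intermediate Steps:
$\left(4 + 1\right) 2 \cdot 8 = 5 \cdot 2 \cdot 8 = 10 \cdot 8 = 80$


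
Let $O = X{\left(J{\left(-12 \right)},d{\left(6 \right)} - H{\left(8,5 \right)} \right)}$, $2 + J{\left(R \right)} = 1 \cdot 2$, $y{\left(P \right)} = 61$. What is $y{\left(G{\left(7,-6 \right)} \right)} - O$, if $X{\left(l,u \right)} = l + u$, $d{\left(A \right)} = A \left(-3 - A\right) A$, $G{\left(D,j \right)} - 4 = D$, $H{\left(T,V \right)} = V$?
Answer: $390$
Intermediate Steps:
$G{\left(D,j \right)} = 4 + D$
$d{\left(A \right)} = A^{2} \left(-3 - A\right)$
$J{\left(R \right)} = 0$ ($J{\left(R \right)} = -2 + 1 \cdot 2 = -2 + 2 = 0$)
$O = -329$ ($O = 0 + \left(6^{2} \left(-3 - 6\right) - 5\right) = 0 + \left(36 \left(-3 - 6\right) - 5\right) = 0 + \left(36 \left(-9\right) - 5\right) = 0 - 329 = -329$)
$y{\left(G{\left(7,-6 \right)} \right)} - O = 61 - -329 = 61 + 329 = 390$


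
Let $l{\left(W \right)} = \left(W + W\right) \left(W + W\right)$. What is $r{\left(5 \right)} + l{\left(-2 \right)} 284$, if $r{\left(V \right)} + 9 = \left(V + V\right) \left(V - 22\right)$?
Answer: $4365$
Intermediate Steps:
$l{\left(W \right)} = 4 W^{2}$ ($l{\left(W \right)} = 2 W 2 W = 4 W^{2}$)
$r{\left(V \right)} = -9 + 2 V \left(-22 + V\right)$ ($r{\left(V \right)} = -9 + \left(V + V\right) \left(V - 22\right) = -9 + 2 V \left(-22 + V\right)$)
$r{\left(5 \right)} + l{\left(-2 \right)} 284 = \left(-9 - 220 + 2 \cdot 5^{2}\right) + 4 \left(-2\right)^{2} \cdot 284 = \left(-9 - 220 + 2 \cdot 25\right) + 4 \cdot 4 \cdot 284 = \left(-9 - 220 + 50\right) + 16 \cdot 284 = -179 + 4544 = 4365$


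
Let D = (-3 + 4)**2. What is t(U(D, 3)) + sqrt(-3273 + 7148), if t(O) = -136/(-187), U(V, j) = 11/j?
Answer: 8/11 + 5*sqrt(155) ≈ 62.977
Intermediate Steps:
D = 1 (D = 1**2 = 1)
t(O) = 8/11 (t(O) = -136*(-1/187) = 8/11)
t(U(D, 3)) + sqrt(-3273 + 7148) = 8/11 + sqrt(-3273 + 7148) = 8/11 + sqrt(3875) = 8/11 + 5*sqrt(155)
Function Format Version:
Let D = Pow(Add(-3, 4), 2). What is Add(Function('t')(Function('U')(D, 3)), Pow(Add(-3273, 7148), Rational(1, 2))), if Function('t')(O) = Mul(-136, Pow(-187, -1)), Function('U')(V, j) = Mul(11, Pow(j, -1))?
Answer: Add(Rational(8, 11), Mul(5, Pow(155, Rational(1, 2)))) ≈ 62.977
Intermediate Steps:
D = 1 (D = Pow(1, 2) = 1)
Function('t')(O) = Rational(8, 11) (Function('t')(O) = Mul(-136, Rational(-1, 187)) = Rational(8, 11))
Add(Function('t')(Function('U')(D, 3)), Pow(Add(-3273, 7148), Rational(1, 2))) = Add(Rational(8, 11), Pow(Add(-3273, 7148), Rational(1, 2))) = Add(Rational(8, 11), Pow(3875, Rational(1, 2))) = Add(Rational(8, 11), Mul(5, Pow(155, Rational(1, 2))))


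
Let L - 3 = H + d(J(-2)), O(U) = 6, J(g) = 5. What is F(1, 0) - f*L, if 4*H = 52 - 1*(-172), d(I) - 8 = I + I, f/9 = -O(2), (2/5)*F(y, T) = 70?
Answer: 4333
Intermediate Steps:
F(y, T) = 175 (F(y, T) = (5/2)*70 = 175)
f = -54 (f = 9*(-1*6) = 9*(-6) = -54)
d(I) = 8 + 2*I (d(I) = 8 + (I + I) = 8 + 2*I)
H = 56 (H = (52 - 1*(-172))/4 = (52 + 172)/4 = (¼)*224 = 56)
L = 77 (L = 3 + (56 + (8 + 2*5)) = 3 + (56 + (8 + 10)) = 3 + (56 + 18) = 3 + 74 = 77)
F(1, 0) - f*L = 175 - (-54)*77 = 175 - 1*(-4158) = 175 + 4158 = 4333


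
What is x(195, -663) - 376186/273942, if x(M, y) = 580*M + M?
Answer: 15517941352/136971 ≈ 1.1329e+5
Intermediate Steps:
x(M, y) = 581*M
x(195, -663) - 376186/273942 = 581*195 - 376186/273942 = 113295 - 376186*1/273942 = 113295 - 188093/136971 = 15517941352/136971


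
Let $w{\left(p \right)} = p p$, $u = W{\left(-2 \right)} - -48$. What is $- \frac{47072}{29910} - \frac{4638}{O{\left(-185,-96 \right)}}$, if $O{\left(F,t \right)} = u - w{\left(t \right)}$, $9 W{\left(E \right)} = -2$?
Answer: $- \frac{658898947}{616998435} \approx -1.0679$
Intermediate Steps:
$W{\left(E \right)} = - \frac{2}{9}$ ($W{\left(E \right)} = \frac{1}{9} \left(-2\right) = - \frac{2}{9}$)
$u = \frac{430}{9}$ ($u = - \frac{2}{9} - -48 = - \frac{2}{9} + 48 = \frac{430}{9} \approx 47.778$)
$w{\left(p \right)} = p^{2}$
$O{\left(F,t \right)} = \frac{430}{9} - t^{2}$
$- \frac{47072}{29910} - \frac{4638}{O{\left(-185,-96 \right)}} = - \frac{47072}{29910} - \frac{4638}{\frac{430}{9} - \left(-96\right)^{2}} = \left(-47072\right) \frac{1}{29910} - \frac{4638}{\frac{430}{9} - 9216} = - \frac{23536}{14955} - \frac{4638}{\frac{430}{9} - 9216} = - \frac{23536}{14955} - \frac{4638}{- \frac{82514}{9}} = - \frac{23536}{14955} - - \frac{20871}{41257} = - \frac{23536}{14955} + \frac{20871}{41257} = - \frac{658898947}{616998435}$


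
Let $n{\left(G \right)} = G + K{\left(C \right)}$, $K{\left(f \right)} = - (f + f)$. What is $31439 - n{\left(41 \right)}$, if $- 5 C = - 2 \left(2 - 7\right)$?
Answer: $31394$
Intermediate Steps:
$C = -2$ ($C = - \frac{\left(-2\right) \left(2 - 7\right)}{5} = - \frac{\left(-2\right) \left(-5\right)}{5} = \left(- \frac{1}{5}\right) 10 = -2$)
$K{\left(f \right)} = - 2 f$
$n{\left(G \right)} = 4 + G$ ($n{\left(G \right)} = G - -4 = G + 4 = 4 + G$)
$31439 - n{\left(41 \right)} = 31439 - \left(4 + 41\right) = 31439 - 45 = 31394$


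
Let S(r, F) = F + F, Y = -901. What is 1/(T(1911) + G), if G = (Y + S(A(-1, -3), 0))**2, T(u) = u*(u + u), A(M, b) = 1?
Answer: 1/8115643 ≈ 1.2322e-7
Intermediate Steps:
S(r, F) = 2*F
T(u) = 2*u**2 (T(u) = u*(2*u) = 2*u**2)
G = 811801 (G = (-901 + 2*0)**2 = (-901 + 0)**2 = (-901)**2 = 811801)
1/(T(1911) + G) = 1/(2*1911**2 + 811801) = 1/(2*3651921 + 811801) = 1/(7303842 + 811801) = 1/8115643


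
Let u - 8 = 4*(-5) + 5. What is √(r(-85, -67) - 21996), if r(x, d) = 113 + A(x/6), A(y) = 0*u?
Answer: I*√21883 ≈ 147.93*I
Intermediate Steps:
u = -7 (u = 8 + (4*(-5) + 5) = 8 + (-20 + 5) = 8 - 15 = -7)
A(y) = 0 (A(y) = 0*(-7) = 0)
r(x, d) = 113 (r(x, d) = 113 + 0 = 113)
√(r(-85, -67) - 21996) = √(113 - 21996) = √(-21883) = I*√21883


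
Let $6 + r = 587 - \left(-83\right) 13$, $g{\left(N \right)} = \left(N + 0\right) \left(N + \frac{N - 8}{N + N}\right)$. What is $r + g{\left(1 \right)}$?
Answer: $\frac{3315}{2} \approx 1657.5$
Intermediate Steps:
$g{\left(N \right)} = N \left(N + \frac{-8 + N}{2 N}\right)$
$r = 1660$ ($r = -6 - \left(-587 - 1079\right) = -6 + \left(587 - -1079\right) = -6 + \left(587 + 1079\right) = -6 + 1666 = 1660$)
$r + g{\left(1 \right)} = 1660 + \left(-4 + 1^{2} + \frac{1}{2} \cdot 1\right) = 1660 + \left(-4 + 1 + \frac{1}{2}\right) = 1660 - \frac{5}{2} = \frac{3315}{2}$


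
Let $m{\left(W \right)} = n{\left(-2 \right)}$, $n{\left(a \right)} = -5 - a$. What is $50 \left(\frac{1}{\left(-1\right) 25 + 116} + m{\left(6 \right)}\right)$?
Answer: $- \frac{13600}{91} \approx -149.45$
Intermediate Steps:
$m{\left(W \right)} = -3$ ($m{\left(W \right)} = -5 - -2 = -5 + 2 = -3$)
$50 \left(\frac{1}{\left(-1\right) 25 + 116} + m{\left(6 \right)}\right) = 50 \left(\frac{1}{\left(-1\right) 25 + 116} - 3\right) = 50 \left(\frac{1}{-25 + 116} - 3\right) = 50 \left(\frac{1}{91} - 3\right) = 50 \left(- \frac{272}{91}\right) = - \frac{13600}{91}$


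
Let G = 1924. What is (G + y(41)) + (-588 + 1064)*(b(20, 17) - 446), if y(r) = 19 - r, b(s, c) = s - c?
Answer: -208966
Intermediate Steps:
(G + y(41)) + (-588 + 1064)*(b(20, 17) - 446) = (1924 + (19 - 1*41)) + (-588 + 1064)*((20 - 1*17) - 446) = (1924 + (19 - 41)) + 476*((20 - 17) - 446) = (1924 - 22) + 476*(3 - 446) = 1902 + 476*(-443) = 1902 - 210868 = -208966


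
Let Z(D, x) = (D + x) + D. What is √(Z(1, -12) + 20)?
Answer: √10 ≈ 3.1623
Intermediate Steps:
Z(D, x) = x + 2*D
√(Z(1, -12) + 20) = √((-12 + 2*1) + 20) = √((-12 + 2) + 20) = √(-10 + 20) = √10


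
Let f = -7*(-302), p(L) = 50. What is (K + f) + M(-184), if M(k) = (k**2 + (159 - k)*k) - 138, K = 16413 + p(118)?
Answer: -10817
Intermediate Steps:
K = 16463 (K = 16413 + 50 = 16463)
f = 2114
M(k) = -138 + k**2 + k*(159 - k) (M(k) = (k**2 + k*(159 - k)) - 138 = -138 + k**2 + k*(159 - k))
(K + f) + M(-184) = (16463 + 2114) + (-138 + 159*(-184)) = 18577 + (-138 - 29256) = 18577 - 29394 = -10817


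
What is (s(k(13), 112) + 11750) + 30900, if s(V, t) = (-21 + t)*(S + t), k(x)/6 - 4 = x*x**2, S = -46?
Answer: 48656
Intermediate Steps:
k(x) = 24 + 6*x**3 (k(x) = 24 + 6*(x*x**2) = 24 + 6*x**3)
s(V, t) = (-46 + t)*(-21 + t) (s(V, t) = (-21 + t)*(-46 + t) = (-46 + t)*(-21 + t))
(s(k(13), 112) + 11750) + 30900 = ((966 + 112**2 - 67*112) + 11750) + 30900 = ((966 + 12544 - 7504) + 11750) + 30900 = (6006 + 11750) + 30900 = 17756 + 30900 = 48656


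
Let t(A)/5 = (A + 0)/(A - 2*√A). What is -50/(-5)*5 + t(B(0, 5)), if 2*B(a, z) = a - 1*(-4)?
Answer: 45 - 5*√2 ≈ 37.929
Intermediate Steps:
B(a, z) = 2 + a/2 (B(a, z) = (a - 1*(-4))/2 = (a + 4)/2 = (4 + a)/2 = 2 + a/2)
t(A) = 5*A/(A - 2*√A) (t(A) = 5*((A + 0)/(A - 2*√A)) = 5*(A/(A - 2*√A)) = 5*A/(A - 2*√A))
-50/(-5)*5 + t(B(0, 5)) = -50/(-5)*5 + 5*(2 + (½)*0)/((2 + (½)*0) - 2*√(2 + (½)*0)) = -50*(-⅕)*5 + 5*(2 + 0)/((2 + 0) - 2*√(2 + 0)) = 10*5 + 5*2/(2 - 2*√2) = 50 + 10/(2 - 2*√2)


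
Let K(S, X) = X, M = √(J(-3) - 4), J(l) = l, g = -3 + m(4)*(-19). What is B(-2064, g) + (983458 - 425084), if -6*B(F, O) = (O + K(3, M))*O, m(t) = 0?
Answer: 1116745/2 + I*√7/2 ≈ 5.5837e+5 + 1.3229*I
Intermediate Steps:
g = -3 (g = -3 + 0*(-19) = -3 + 0 = -3)
M = I*√7 (M = √(-3 - 4) = √(-7) = I*√7 ≈ 2.6458*I)
B(F, O) = -O*(O + I*√7)/6 (B(F, O) = -(O + I*√7)*O/6 = -O*(O + I*√7)/6)
B(-2064, g) + (983458 - 425084) = -⅙*(-3)*(-3 + I*√7) + (983458 - 425084) = (-3/2 + I*√7/2) + 558374 = 1116745/2 + I*√7/2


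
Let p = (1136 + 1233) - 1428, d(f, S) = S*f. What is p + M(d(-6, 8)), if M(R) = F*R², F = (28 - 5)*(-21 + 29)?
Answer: 424877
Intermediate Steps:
F = 184 (F = 23*8 = 184)
p = 941 (p = 2369 - 1428 = 941)
M(R) = 184*R²
p + M(d(-6, 8)) = 941 + 184*(8*(-6))² = 941 + 184*(-48)² = 941 + 184*2304 = 941 + 423936 = 424877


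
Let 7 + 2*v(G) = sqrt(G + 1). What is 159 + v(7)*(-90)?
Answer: 474 - 90*sqrt(2) ≈ 346.72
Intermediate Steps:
v(G) = -7/2 + sqrt(1 + G)/2 (v(G) = -7/2 + sqrt(G + 1)/2 = -7/2 + sqrt(1 + G)/2)
159 + v(7)*(-90) = 159 + (-7/2 + sqrt(1 + 7)/2)*(-90) = 159 + (-7/2 + sqrt(8)/2)*(-90) = 159 + (-7/2 + (2*sqrt(2))/2)*(-90) = 159 + (-7/2 + sqrt(2))*(-90) = 159 + (315 - 90*sqrt(2)) = 474 - 90*sqrt(2)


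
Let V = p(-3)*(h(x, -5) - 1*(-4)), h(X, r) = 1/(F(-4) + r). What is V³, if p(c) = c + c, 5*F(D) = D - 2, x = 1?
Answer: -363994344/29791 ≈ -12218.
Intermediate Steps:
F(D) = -⅖ + D/5 (F(D) = (D - 2)/5 = (-2 + D)/5 = -⅖ + D/5)
h(X, r) = 1/(-6/5 + r) (h(X, r) = 1/((-⅖ + (⅕)*(-4)) + r) = 1/((-⅖ - ⅘) + r) = 1/(-6/5 + r))
p(c) = 2*c
V = -714/31 (V = (2*(-3))*(5/(-6 + 5*(-5)) - 1*(-4)) = -6*(5/(-6 - 25) + 4) = -6*(5/(-31) + 4) = -6*(5*(-1/31) + 4) = -6*(-5/31 + 4) = -6*119/31 = -714/31 ≈ -23.032)
V³ = (-714/31)³ = -363994344/29791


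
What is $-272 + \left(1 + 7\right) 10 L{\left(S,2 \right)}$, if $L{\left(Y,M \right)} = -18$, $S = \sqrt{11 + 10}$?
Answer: $-1712$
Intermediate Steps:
$S = \sqrt{21} \approx 4.5826$
$-272 + \left(1 + 7\right) 10 L{\left(S,2 \right)} = -272 + \left(1 + 7\right) 10 \left(-18\right) = -272 + 8 \cdot 10 \left(-18\right) = -272 + 80 \left(-18\right) = -272 - 1440 = -1712$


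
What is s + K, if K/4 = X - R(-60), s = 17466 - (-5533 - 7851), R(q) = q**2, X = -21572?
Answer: -69838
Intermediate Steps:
s = 30850 (s = 17466 - 1*(-13384) = 17466 + 13384 = 30850)
K = -100688 (K = 4*(-21572 - 1*(-60)**2) = 4*(-21572 - 1*3600) = 4*(-21572 - 3600) = 4*(-25172) = -100688)
s + K = 30850 - 100688 = -69838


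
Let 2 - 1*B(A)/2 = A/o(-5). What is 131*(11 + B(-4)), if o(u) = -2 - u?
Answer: 6943/3 ≈ 2314.3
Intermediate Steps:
B(A) = 4 - 2*A/3 (B(A) = 4 - 2*A/(-2 - 1*(-5)) = 4 - 2*A/(-2 + 5) = 4 - 2*A/3)
131*(11 + B(-4)) = 131*(11 + (4 - ⅔*(-4))) = 131*(11 + (4 + 8/3)) = 131*(11 + 20/3) = 131*(53/3) = 6943/3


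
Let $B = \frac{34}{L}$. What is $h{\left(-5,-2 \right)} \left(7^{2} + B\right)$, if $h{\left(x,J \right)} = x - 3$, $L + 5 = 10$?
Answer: $- \frac{2232}{5} \approx -446.4$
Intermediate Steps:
$L = 5$ ($L = -5 + 10 = 5$)
$B = \frac{34}{5} \approx 6.8$
$h{\left(x,J \right)} = -3 + x$ ($h{\left(x,J \right)} = x - 3 = -3 + x$)
$h{\left(-5,-2 \right)} \left(7^{2} + B\right) = \left(-3 - 5\right) \left(7^{2} + \frac{34}{5}\right) = - 8 \left(49 + \frac{34}{5}\right) = \left(-8\right) \frac{279}{5} = - \frac{2232}{5}$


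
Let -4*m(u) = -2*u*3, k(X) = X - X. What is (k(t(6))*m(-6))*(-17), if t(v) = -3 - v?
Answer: 0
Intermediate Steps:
k(X) = 0
m(u) = 3*u/2 (m(u) = -(-2*u)*3/4 = -(-3)*u/2 = 3*u/2)
(k(t(6))*m(-6))*(-17) = (0*((3/2)*(-6)))*(-17) = (0*(-9))*(-17) = 0*(-17) = 0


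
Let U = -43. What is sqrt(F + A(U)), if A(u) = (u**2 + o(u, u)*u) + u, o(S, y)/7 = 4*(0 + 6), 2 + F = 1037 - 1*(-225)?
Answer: 3*I*sqrt(462) ≈ 64.483*I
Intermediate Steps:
F = 1260 (F = -2 + (1037 - 1*(-225)) = -2 + (1037 + 225) = -2 + 1262 = 1260)
o(S, y) = 168 (o(S, y) = 7*(4*(0 + 6)) = 7*(4*6) = 7*24 = 168)
A(u) = u**2 + 169*u (A(u) = (u**2 + 168*u) + u = u**2 + 169*u)
sqrt(F + A(U)) = sqrt(1260 - 43*(169 - 43)) = sqrt(1260 - 43*126) = sqrt(1260 - 5418) = sqrt(-4158) = 3*I*sqrt(462)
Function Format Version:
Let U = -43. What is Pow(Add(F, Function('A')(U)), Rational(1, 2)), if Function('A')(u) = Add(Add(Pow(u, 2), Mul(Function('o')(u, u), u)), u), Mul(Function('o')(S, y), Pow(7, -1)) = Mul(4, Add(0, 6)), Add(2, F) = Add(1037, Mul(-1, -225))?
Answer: Mul(3, I, Pow(462, Rational(1, 2))) ≈ Mul(64.483, I)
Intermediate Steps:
F = 1260 (F = Add(-2, Add(1037, Mul(-1, -225))) = Add(-2, Add(1037, 225)) = Add(-2, 1262) = 1260)
Function('o')(S, y) = 168 (Function('o')(S, y) = Mul(7, Mul(4, Add(0, 6))) = Mul(7, Mul(4, 6)) = Mul(7, 24) = 168)
Function('A')(u) = Add(Pow(u, 2), Mul(169, u)) (Function('A')(u) = Add(Add(Pow(u, 2), Mul(168, u)), u) = Add(Pow(u, 2), Mul(169, u)))
Pow(Add(F, Function('A')(U)), Rational(1, 2)) = Pow(Add(1260, Mul(-43, Add(169, -43))), Rational(1, 2)) = Pow(Add(1260, Mul(-43, 126)), Rational(1, 2)) = Pow(Add(1260, -5418), Rational(1, 2)) = Pow(-4158, Rational(1, 2)) = Mul(3, I, Pow(462, Rational(1, 2)))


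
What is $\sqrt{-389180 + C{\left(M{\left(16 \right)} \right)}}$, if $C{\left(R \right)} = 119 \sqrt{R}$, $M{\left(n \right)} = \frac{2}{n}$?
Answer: $\frac{\sqrt{-1556720 + 119 \sqrt{2}}}{2} \approx 623.81 i$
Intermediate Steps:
$\sqrt{-389180 + C{\left(M{\left(16 \right)} \right)}} = \sqrt{-389180 + 119 \sqrt{\frac{2}{16}}} = \sqrt{-389180 + 119 \sqrt{2 \cdot \frac{1}{16}}} = \sqrt{-389180 + \frac{119}{2 \sqrt{2}}} = \sqrt{-389180 + 119 \frac{\sqrt{2}}{4}} = \sqrt{-389180 + \frac{119 \sqrt{2}}{4}}$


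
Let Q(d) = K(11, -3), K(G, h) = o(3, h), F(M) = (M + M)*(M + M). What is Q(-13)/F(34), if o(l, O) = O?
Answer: -3/4624 ≈ -0.00064879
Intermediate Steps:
F(M) = 4*M² (F(M) = (2*M)*(2*M) = 4*M²)
K(G, h) = h
Q(d) = -3
Q(-13)/F(34) = -3/(4*34²) = -3/(4*1156) = -3/4624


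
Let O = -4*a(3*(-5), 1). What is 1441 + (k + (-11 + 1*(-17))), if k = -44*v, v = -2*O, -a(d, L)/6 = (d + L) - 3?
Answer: -34491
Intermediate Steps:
a(d, L) = 18 - 6*L - 6*d (a(d, L) = -6*((d + L) - 3) = -6*((L + d) - 3) = -6*(-3 + L + d) = 18 - 6*L - 6*d)
O = -408 (O = -4*(18 - 6*1 - 18*(-5)) = -4*(18 - 6 - 6*(-15)) = -4*(18 - 6 + 90) = -4*102 = -408)
v = 816 (v = -2*(-408) = 816)
k = -35904 (k = -44*816 = -35904)
1441 + (k + (-11 + 1*(-17))) = 1441 + (-35904 + (-11 + 1*(-17))) = 1441 + (-35904 + (-11 - 17)) = 1441 + (-35904 - 28) = 1441 - 35932 = -34491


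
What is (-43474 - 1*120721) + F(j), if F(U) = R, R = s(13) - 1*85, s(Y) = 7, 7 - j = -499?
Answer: -164273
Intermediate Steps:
j = 506 (j = 7 - 1*(-499) = 7 + 499 = 506)
R = -78 (R = 7 - 1*85 = 7 - 85 = -78)
F(U) = -78
(-43474 - 1*120721) + F(j) = (-43474 - 1*120721) - 78 = (-43474 - 120721) - 78 = -164195 - 78 = -164273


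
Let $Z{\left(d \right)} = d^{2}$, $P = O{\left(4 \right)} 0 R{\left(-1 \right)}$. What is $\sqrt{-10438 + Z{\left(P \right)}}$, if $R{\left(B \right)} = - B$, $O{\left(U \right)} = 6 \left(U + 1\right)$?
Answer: $i \sqrt{10438} \approx 102.17 i$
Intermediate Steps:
$O{\left(U \right)} = 6 + 6 U$ ($O{\left(U \right)} = 6 \left(1 + U\right) = 6 + 6 U$)
$P = 0$ ($P = \left(6 + 6 \cdot 4\right) 0 \left(\left(-1\right) \left(-1\right)\right) = \left(6 + 24\right) 0 \cdot 1 = 30 \cdot 0 \cdot 1 = 0 \cdot 1 = 0$)
$\sqrt{-10438 + Z{\left(P \right)}} = \sqrt{-10438 + 0^{2}} = \sqrt{-10438 + 0} = \sqrt{-10438} = i \sqrt{10438}$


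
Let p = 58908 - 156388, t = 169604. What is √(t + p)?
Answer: 2*√18031 ≈ 268.56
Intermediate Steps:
p = -97480
√(t + p) = √(169604 - 97480) = √72124 = 2*√18031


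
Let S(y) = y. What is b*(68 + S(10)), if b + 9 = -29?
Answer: -2964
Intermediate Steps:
b = -38 (b = -9 - 29 = -38)
b*(68 + S(10)) = -38*(68 + 10) = -38*78 = -2964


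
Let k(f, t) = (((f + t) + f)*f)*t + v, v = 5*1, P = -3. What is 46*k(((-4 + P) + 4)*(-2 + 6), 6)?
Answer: 59846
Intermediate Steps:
v = 5
k(f, t) = 5 + f*t*(t + 2*f) (k(f, t) = (((f + t) + f)*f)*t + 5 = ((t + 2*f)*f)*t + 5 = (f*(t + 2*f))*t + 5 = f*t*(t + 2*f) + 5 = 5 + f*t*(t + 2*f))
46*k(((-4 + P) + 4)*(-2 + 6), 6) = 46*(5 + (((-4 - 3) + 4)*(-2 + 6))*6**2 + 2*6*(((-4 - 3) + 4)*(-2 + 6))**2) = 46*(5 + ((-7 + 4)*4)*36 + 2*6*((-7 + 4)*4)**2) = 46*(5 - 3*4*36 + 2*6*(-3*4)**2) = 46*(5 - 12*36 + 2*6*(-12)**2) = 46*(5 - 432 + 2*6*144) = 46*(5 - 432 + 1728) = 46*1301 = 59846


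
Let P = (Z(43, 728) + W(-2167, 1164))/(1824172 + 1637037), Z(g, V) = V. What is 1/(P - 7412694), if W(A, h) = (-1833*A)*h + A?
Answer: -3461209/25652259651281 ≈ -1.3493e-7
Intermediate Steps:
W(A, h) = A - 1833*A*h (W(A, h) = -1833*A*h + A = A - 1833*A*h)
P = 4623535765/3461209 (P = (728 - 2167*(1 - 1833*1164))/(1824172 + 1637037) = (728 - 2167*(1 - 2133612))/3461209 = (728 - 2167*(-2133611))*(1/3461209) = (728 + 4623535037)*(1/3461209) = 4623535765*(1/3461209) = 4623535765/3461209 ≈ 1335.8)
1/(P - 7412694) = 1/(4623535765/3461209 - 7412694) = 1/(-25652259651281/3461209) = -3461209/25652259651281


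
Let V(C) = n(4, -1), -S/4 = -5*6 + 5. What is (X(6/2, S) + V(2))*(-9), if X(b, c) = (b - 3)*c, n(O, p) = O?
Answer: -36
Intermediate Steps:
S = 100 (S = -4*(-5*6 + 5) = -4*(-30 + 5) = -4*(-25) = 100)
X(b, c) = c*(-3 + b) (X(b, c) = (-3 + b)*c = c*(-3 + b))
V(C) = 4
(X(6/2, S) + V(2))*(-9) = (100*(-3 + 6/2) + 4)*(-9) = (100*(-3 + 6*(1/2)) + 4)*(-9) = (100*(-3 + 3) + 4)*(-9) = (100*0 + 4)*(-9) = (0 + 4)*(-9) = 4*(-9) = -36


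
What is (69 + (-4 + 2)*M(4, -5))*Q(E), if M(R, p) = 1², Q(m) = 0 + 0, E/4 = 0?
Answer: 0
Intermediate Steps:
E = 0 (E = 4*0 = 0)
Q(m) = 0
M(R, p) = 1
(69 + (-4 + 2)*M(4, -5))*Q(E) = (69 + (-4 + 2)*1)*0 = (69 - 2*1)*0 = (69 - 2)*0 = 67*0 = 0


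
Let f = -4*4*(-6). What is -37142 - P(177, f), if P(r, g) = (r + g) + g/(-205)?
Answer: -7669979/205 ≈ -37415.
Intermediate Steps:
f = 96 (f = -16*(-6) = 96)
P(r, g) = r + 204*g/205 (P(r, g) = (g + r) + g*(-1/205) = (g + r) - g/205 = r + 204*g/205)
-37142 - P(177, f) = -37142 - (177 + (204/205)*96) = -37142 - (177 + 19584/205) = -37142 - 1*55869/205 = -37142 - 55869/205 = -7669979/205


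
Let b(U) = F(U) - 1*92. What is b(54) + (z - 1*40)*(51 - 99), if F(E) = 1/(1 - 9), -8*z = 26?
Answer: 15871/8 ≈ 1983.9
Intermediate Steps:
z = -13/4 (z = -⅛*26 = -13/4 ≈ -3.2500)
F(E) = -⅛ (F(E) = 1/(-8) = -⅛)
b(U) = -737/8 (b(U) = -⅛ - 1*92 = -⅛ - 92 = -737/8)
b(54) + (z - 1*40)*(51 - 99) = -737/8 + (-13/4 - 1*40)*(51 - 99) = -737/8 + (-13/4 - 40)*(-48) = -737/8 - 173/4*(-48) = -737/8 + 2076 = 15871/8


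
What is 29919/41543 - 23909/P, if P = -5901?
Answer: 1169803606/245145243 ≈ 4.7719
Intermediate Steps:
29919/41543 - 23909/P = 29919/41543 - 23909/(-5901) = 29919*(1/41543) - 23909*(-1/5901) = 29919/41543 + 23909/5901 = 1169803606/245145243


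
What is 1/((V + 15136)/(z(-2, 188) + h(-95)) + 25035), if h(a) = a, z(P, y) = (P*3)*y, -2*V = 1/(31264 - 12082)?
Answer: 46919172/1174040793517 ≈ 3.9964e-5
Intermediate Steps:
V = -1/38364 (V = -1/(2*(31264 - 12082)) = -½/19182 = -½*1/19182 = -1/38364 ≈ -2.6066e-5)
z(P, y) = 3*P*y (z(P, y) = (3*P)*y = 3*P*y)
1/((V + 15136)/(z(-2, 188) + h(-95)) + 25035) = 1/((-1/38364 + 15136)/(3*(-2)*188 - 95) + 25035) = 1/(580677503/(38364*(-1128 - 95)) + 25035) = 1/((580677503/38364)/(-1223) + 25035) = 1/((580677503/38364)*(-1/1223) + 25035) = 1/(-580677503/46919172 + 25035) = 1/(1174040793517/46919172) = 46919172/1174040793517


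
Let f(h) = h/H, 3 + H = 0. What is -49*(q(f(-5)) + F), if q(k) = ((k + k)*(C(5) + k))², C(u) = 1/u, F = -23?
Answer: -62377/81 ≈ -770.09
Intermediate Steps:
H = -3 (H = -3 + 0 = -3)
C(u) = 1/u
f(h) = -h/3 (f(h) = h/(-3) = h*(-⅓) = -h/3)
q(k) = 4*k²*(⅕ + k)² (q(k) = ((k + k)*(1/5 + k))² = ((2*k)*(⅕ + k))² = (2*k*(⅕ + k))² = 4*k²*(⅕ + k)²)
-49*(q(f(-5)) + F) = -49*(4*(-⅓*(-5))²*(1 + 5*(-⅓*(-5)))²/25 - 23) = -49*(4*(5/3)²*(1 + 5*(5/3))²/25 - 23) = -49*((4/25)*(25/9)*(1 + 25/3)² - 23) = -49*((4/25)*(25/9)*(28/3)² - 23) = -49*((4/25)*(25/9)*(784/9) - 23) = -49*(3136/81 - 23) = -49*1273/81 = -62377/81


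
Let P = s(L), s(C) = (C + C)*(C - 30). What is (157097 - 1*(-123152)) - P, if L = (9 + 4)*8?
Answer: 264857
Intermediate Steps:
L = 104 (L = 13*8 = 104)
s(C) = 2*C*(-30 + C) (s(C) = (2*C)*(-30 + C) = 2*C*(-30 + C))
P = 15392 (P = 2*104*(-30 + 104) = 2*104*74 = 15392)
(157097 - 1*(-123152)) - P = (157097 - 1*(-123152)) - 1*15392 = (157097 + 123152) - 15392 = 280249 - 15392 = 264857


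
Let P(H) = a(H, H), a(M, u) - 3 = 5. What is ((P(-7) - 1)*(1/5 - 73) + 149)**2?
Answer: 3250809/25 ≈ 1.3003e+5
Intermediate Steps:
a(M, u) = 8 (a(M, u) = 3 + 5 = 8)
P(H) = 8
((P(-7) - 1)*(1/5 - 73) + 149)**2 = ((8 - 1)*(1/5 - 73) + 149)**2 = (7*(1/5 - 73) + 149)**2 = (7*(-364/5) + 149)**2 = (-2548/5 + 149)**2 = (-1803/5)**2 = 3250809/25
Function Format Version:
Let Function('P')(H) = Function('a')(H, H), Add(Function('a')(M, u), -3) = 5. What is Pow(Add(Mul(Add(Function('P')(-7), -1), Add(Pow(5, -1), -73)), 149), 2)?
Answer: Rational(3250809, 25) ≈ 1.3003e+5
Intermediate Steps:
Function('a')(M, u) = 8 (Function('a')(M, u) = Add(3, 5) = 8)
Function('P')(H) = 8
Pow(Add(Mul(Add(Function('P')(-7), -1), Add(Pow(5, -1), -73)), 149), 2) = Pow(Add(Mul(Add(8, -1), Add(Pow(5, -1), -73)), 149), 2) = Pow(Add(Mul(7, Add(Rational(1, 5), -73)), 149), 2) = Pow(Add(Mul(7, Rational(-364, 5)), 149), 2) = Pow(Add(Rational(-2548, 5), 149), 2) = Pow(Rational(-1803, 5), 2) = Rational(3250809, 25)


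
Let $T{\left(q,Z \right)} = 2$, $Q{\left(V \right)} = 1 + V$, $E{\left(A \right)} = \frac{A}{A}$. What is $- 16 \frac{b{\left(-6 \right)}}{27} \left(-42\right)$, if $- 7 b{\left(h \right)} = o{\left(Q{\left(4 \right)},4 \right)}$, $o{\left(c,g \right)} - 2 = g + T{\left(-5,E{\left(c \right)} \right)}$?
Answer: $- \frac{256}{9} \approx -28.444$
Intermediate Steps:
$E{\left(A \right)} = 1$
$o{\left(c,g \right)} = 4 + g$ ($o{\left(c,g \right)} = 2 + \left(g + 2\right) = 2 + \left(2 + g\right) = 4 + g$)
$b{\left(h \right)} = - \frac{8}{7}$ ($b{\left(h \right)} = - \frac{4 + 4}{7} = \left(- \frac{1}{7}\right) 8 = - \frac{8}{7}$)
$- 16 \frac{b{\left(-6 \right)}}{27} \left(-42\right) = - 16 \left(- \frac{8}{7 \cdot 27}\right) \left(-42\right) = - 16 \left(\left(- \frac{8}{7}\right) \frac{1}{27}\right) \left(-42\right) = \left(-16\right) \left(- \frac{8}{189}\right) \left(-42\right) = \frac{128}{189} \left(-42\right) = - \frac{256}{9}$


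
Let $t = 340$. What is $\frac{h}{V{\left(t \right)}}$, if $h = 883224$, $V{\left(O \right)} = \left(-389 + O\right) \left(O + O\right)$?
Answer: $- \frac{110403}{4165} \approx -26.507$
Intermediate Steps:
$V{\left(O \right)} = 2 O \left(-389 + O\right)$ ($V{\left(O \right)} = \left(-389 + O\right) 2 O = 2 O \left(-389 + O\right)$)
$\frac{h}{V{\left(t \right)}} = \frac{883224}{2 \cdot 340 \left(-389 + 340\right)} = \frac{883224}{2 \cdot 340 \left(-49\right)} = \frac{883224}{-33320} = 883224 \left(- \frac{1}{33320}\right) = - \frac{110403}{4165}$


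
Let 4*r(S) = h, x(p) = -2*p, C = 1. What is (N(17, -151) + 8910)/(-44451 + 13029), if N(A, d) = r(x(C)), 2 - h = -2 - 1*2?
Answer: -5941/20948 ≈ -0.28361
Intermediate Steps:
h = 6 (h = 2 - (-2 - 1*2) = 2 - (-2 - 2) = 2 - 1*(-4) = 2 + 4 = 6)
r(S) = 3/2 (r(S) = (¼)*6 = 3/2)
N(A, d) = 3/2
(N(17, -151) + 8910)/(-44451 + 13029) = (3/2 + 8910)/(-44451 + 13029) = (17823/2)/(-31422) = (17823/2)*(-1/31422) = -5941/20948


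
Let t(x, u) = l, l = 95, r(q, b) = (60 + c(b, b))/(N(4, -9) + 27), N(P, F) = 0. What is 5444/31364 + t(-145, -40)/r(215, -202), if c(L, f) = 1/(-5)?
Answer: 100967764/2344459 ≈ 43.067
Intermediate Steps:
c(L, f) = -⅕
r(q, b) = 299/135 (r(q, b) = (60 - ⅕)/(0 + 27) = (299/5)/27 = (299/5)*(1/27) = 299/135)
t(x, u) = 95
5444/31364 + t(-145, -40)/r(215, -202) = 5444/31364 + 95/(299/135) = 5444*(1/31364) + 95*(135/299) = 1361/7841 + 12825/299 = 100967764/2344459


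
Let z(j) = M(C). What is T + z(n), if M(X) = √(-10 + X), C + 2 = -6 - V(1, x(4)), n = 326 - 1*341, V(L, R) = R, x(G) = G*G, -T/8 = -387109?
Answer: 3096872 + I*√34 ≈ 3.0969e+6 + 5.831*I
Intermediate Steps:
T = 3096872 (T = -8*(-387109) = 3096872)
x(G) = G²
n = -15 (n = 326 - 341 = -15)
C = -24 (C = -2 + (-6 - 1*4²) = -2 + (-6 - 1*16) = -2 + (-6 - 16) = -2 - 22 = -24)
z(j) = I*√34 (z(j) = √(-10 - 24) = √(-34) = I*√34)
T + z(n) = 3096872 + I*√34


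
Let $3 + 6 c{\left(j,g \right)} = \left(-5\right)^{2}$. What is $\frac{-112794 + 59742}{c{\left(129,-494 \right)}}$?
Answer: $- \frac{159156}{11} \approx -14469.0$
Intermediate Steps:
$c{\left(j,g \right)} = \frac{11}{3}$ ($c{\left(j,g \right)} = - \frac{1}{2} + \frac{\left(-5\right)^{2}}{6} = - \frac{1}{2} + \frac{1}{6} \cdot 25 = - \frac{1}{2} + \frac{25}{6} = \frac{11}{3}$)
$\frac{-112794 + 59742}{c{\left(129,-494 \right)}} = \frac{-112794 + 59742}{\frac{11}{3}} = \left(-53052\right) \frac{3}{11} = - \frac{159156}{11}$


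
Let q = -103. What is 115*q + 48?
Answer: -11797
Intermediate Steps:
115*q + 48 = 115*(-103) + 48 = -11845 + 48 = -11797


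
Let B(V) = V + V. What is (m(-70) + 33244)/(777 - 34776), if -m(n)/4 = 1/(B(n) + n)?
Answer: -3490622/3569895 ≈ -0.97779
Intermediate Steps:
B(V) = 2*V
m(n) = -4/(3*n) (m(n) = -4/(2*n + n) = -4*1/(3*n) = -4/(3*n))
(m(-70) + 33244)/(777 - 34776) = (-4/3/(-70) + 33244)/(777 - 34776) = (-4/3*(-1/70) + 33244)/(-33999) = (2/105 + 33244)*(-1/33999) = (3490622/105)*(-1/33999) = -3490622/3569895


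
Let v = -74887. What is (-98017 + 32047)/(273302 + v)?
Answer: -13194/39683 ≈ -0.33248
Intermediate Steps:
(-98017 + 32047)/(273302 + v) = (-98017 + 32047)/(273302 - 74887) = -65970/198415 = -65970*1/198415 = -13194/39683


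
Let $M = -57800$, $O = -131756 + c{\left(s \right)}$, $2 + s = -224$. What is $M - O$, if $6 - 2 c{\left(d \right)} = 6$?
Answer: $73956$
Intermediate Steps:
$s = -226$ ($s = -2 - 224 = -226$)
$c{\left(d \right)} = 0$ ($c{\left(d \right)} = 3 - 3 = 0$)
$O = -131756$ ($O = -131756 + 0 = -131756$)
$M - O = -57800 - -131756 = -57800 + 131756 = 73956$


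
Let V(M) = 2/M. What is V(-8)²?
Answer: 1/16 ≈ 0.062500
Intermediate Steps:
V(-8)² = (2/(-8))² = (2*(-⅛))² = (-¼)² = 1/16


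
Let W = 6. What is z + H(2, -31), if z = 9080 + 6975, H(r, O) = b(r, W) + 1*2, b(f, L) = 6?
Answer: 16063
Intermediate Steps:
H(r, O) = 8 (H(r, O) = 6 + 1*2 = 6 + 2 = 8)
z = 16055
z + H(2, -31) = 16055 + 8 = 16063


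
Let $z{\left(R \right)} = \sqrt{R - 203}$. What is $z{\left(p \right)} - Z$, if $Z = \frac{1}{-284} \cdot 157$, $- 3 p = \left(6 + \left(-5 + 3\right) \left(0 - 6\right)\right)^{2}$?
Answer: $\frac{157}{284} + i \sqrt{311} \approx 0.55282 + 17.635 i$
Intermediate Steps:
$p = -108$ ($p = - \frac{\left(6 + \left(-5 + 3\right) \left(0 - 6\right)\right)^{2}}{3} = - \frac{\left(6 - -12\right)^{2}}{3} = - \frac{\left(6 + 12\right)^{2}}{3} = - \frac{18^{2}}{3} = \left(- \frac{1}{3}\right) 324 = -108$)
$z{\left(R \right)} = \sqrt{-203 + R}$
$Z = - \frac{157}{284}$ ($Z = \left(- \frac{1}{284}\right) 157 = - \frac{157}{284} \approx -0.55282$)
$z{\left(p \right)} - Z = \sqrt{-203 - 108} - - \frac{157}{284} = \sqrt{-311} + \frac{157}{284} = i \sqrt{311} + \frac{157}{284} = \frac{157}{284} + i \sqrt{311}$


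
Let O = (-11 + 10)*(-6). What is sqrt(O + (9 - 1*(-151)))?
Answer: sqrt(166) ≈ 12.884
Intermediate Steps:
O = 6 (O = -1*(-6) = 6)
sqrt(O + (9 - 1*(-151))) = sqrt(6 + (9 - 1*(-151))) = sqrt(6 + (9 + 151)) = sqrt(6 + 160) = sqrt(166)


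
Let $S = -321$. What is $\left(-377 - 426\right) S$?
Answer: $257763$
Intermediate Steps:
$\left(-377 - 426\right) S = \left(-377 - 426\right) \left(-321\right) = \left(-803\right) \left(-321\right) = 257763$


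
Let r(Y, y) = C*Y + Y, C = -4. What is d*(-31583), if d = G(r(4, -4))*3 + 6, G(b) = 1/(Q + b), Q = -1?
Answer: -2368725/13 ≈ -1.8221e+5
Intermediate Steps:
r(Y, y) = -3*Y (r(Y, y) = -4*Y + Y = -3*Y)
G(b) = 1/(-1 + b)
d = 75/13 (d = 3/(-1 - 3*4) + 6 = 3/(-1 - 12) + 6 = 3/(-13) + 6 = -1/13*3 + 6 = -3/13 + 6 = 75/13 ≈ 5.7692)
d*(-31583) = (75/13)*(-31583) = -2368725/13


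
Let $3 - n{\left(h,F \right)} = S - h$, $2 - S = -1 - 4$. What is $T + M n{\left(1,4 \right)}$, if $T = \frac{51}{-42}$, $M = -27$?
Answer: $\frac{1117}{14} \approx 79.786$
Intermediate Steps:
$S = 7$ ($S = 2 - \left(-1 - 4\right) = 2 - -5 = 2 + 5 = 7$)
$n{\left(h,F \right)} = -4 + h$ ($n{\left(h,F \right)} = 3 - \left(7 - h\right) = 3 + \left(-7 + h\right) = -4 + h$)
$T = - \frac{17}{14}$ ($T = 51 \left(- \frac{1}{42}\right) = - \frac{17}{14} \approx -1.2143$)
$T + M n{\left(1,4 \right)} = - \frac{17}{14} - 27 \left(-4 + 1\right) = - \frac{17}{14} - -81 = - \frac{17}{14} + 81 = \frac{1117}{14}$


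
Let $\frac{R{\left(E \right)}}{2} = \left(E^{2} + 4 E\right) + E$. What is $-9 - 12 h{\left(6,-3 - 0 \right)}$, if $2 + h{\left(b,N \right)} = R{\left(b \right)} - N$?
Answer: $-1605$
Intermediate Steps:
$R{\left(E \right)} = 2 E^{2} + 10 E$ ($R{\left(E \right)} = 2 \left(\left(E^{2} + 4 E\right) + E\right) = 2 \left(E^{2} + 5 E\right) = 2 E^{2} + 10 E$)
$h{\left(b,N \right)} = -2 - N + 2 b \left(5 + b\right)$ ($h{\left(b,N \right)} = -2 - \left(N - 2 b \left(5 + b\right)\right) = -2 - N + 2 b \left(5 + b\right)$)
$-9 - 12 h{\left(6,-3 - 0 \right)} = -9 - 12 \left(-2 - \left(-3 - 0\right) + 2 \cdot 6 \left(5 + 6\right)\right) = -9 - 12 \left(-2 - \left(-3 + 0\right) + 2 \cdot 6 \cdot 11\right) = -9 - 12 \left(-2 - -3 + 132\right) = -9 - 12 \left(-2 + 3 + 132\right) = -9 - 1596 = -1605$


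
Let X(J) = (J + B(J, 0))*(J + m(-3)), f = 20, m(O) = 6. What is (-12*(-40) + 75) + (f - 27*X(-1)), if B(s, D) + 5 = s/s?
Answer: 1250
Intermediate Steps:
B(s, D) = -4 (B(s, D) = -5 + s/s = -5 + 1 = -4)
X(J) = (-4 + J)*(6 + J) (X(J) = (J - 4)*(J + 6) = (-4 + J)*(6 + J))
(-12*(-40) + 75) + (f - 27*X(-1)) = (-12*(-40) + 75) + (20 - 27*(-24 + (-1)**2 + 2*(-1))) = (480 + 75) + (20 - 27*(-24 + 1 - 2)) = 555 + (20 - 27*(-25)) = 555 + (20 + 675) = 555 + 695 = 1250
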